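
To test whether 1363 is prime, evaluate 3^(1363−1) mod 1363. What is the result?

760

3^1 ≡ 3 (mod 1363)
3^2 ≡ 3^2 = 9 ≡ 9 (mod 1363)
3^4 ≡ 9^2 = 81 ≡ 81 (mod 1363)
3^8 ≡ 81^2 = 6561 ≡ 1109 (mod 1363)
3^16 ≡ 1109^2 = 1229881 ≡ 455 (mod 1363)
3^32 ≡ 455^2 = 207025 ≡ 1212 (mod 1363)
3^64 ≡ 1212^2 = 1468944 ≡ 993 (mod 1363)
3^128 ≡ 993^2 = 986049 ≡ 600 (mod 1363)
3^256 ≡ 600^2 = 360000 ≡ 168 (mod 1363)
3^512 ≡ 168^2 = 28224 ≡ 964 (mod 1363)
3^1024 ≡ 964^2 = 929296 ≡ 1093 (mod 1363)
1362 = 1024 + 256 + 64 + 16 + 2 in binary powers of 2.
So 3^1362 ≡ 1093 · 168 · 993 · 455 · 9 ≡ 760 (mod 1363).
Since 760 ≠ 1, base 3 is a Fermat witness: 1363 is composite.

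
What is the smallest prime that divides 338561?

338561 is odd.
Digit sum 26, not divisible by 3.
Ends in 1: not divisible by 5.
7: 338561 = 7·48365 + 6
11: 338561 = 11·30778 + 3
13: 338561 = 13·26043 + 2
17: 338561 = 17·19915 + 6
19: 338561 = 19·17819

19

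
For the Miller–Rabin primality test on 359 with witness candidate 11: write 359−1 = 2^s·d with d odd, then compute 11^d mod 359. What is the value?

359 − 1 = 358 = 2^1 · 179, so d = 179.
11^1 ≡ 11 (mod 359)
11^2 ≡ 11^2 = 121 ≡ 121 (mod 359)
11^4 ≡ 121^2 = 14641 ≡ 281 (mod 359)
11^8 ≡ 281^2 = 78961 ≡ 340 (mod 359)
11^16 ≡ 340^2 = 115600 ≡ 2 (mod 359)
11^32 ≡ 2^2 = 4 ≡ 4 (mod 359)
11^64 ≡ 4^2 = 16 ≡ 16 (mod 359)
11^128 ≡ 16^2 = 256 ≡ 256 (mod 359)
179 = 128 + 32 + 16 + 2 + 1 in binary powers of 2.
So 11^179 ≡ 256 · 4 · 2 · 121 · 11 ≡ 1 (mod 359).
Since 11^d ≡ 1 (mod 359), base 11 does not prove 359 composite.

1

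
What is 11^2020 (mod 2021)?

11^1 ≡ 11 (mod 2021)
11^2 ≡ 11^2 = 121 ≡ 121 (mod 2021)
11^4 ≡ 121^2 = 14641 ≡ 494 (mod 2021)
11^8 ≡ 494^2 = 244036 ≡ 1516 (mod 2021)
11^16 ≡ 1516^2 = 2298256 ≡ 379 (mod 2021)
11^32 ≡ 379^2 = 143641 ≡ 150 (mod 2021)
11^64 ≡ 150^2 = 22500 ≡ 269 (mod 2021)
11^128 ≡ 269^2 = 72361 ≡ 1626 (mod 2021)
11^256 ≡ 1626^2 = 2643876 ≡ 408 (mod 2021)
11^512 ≡ 408^2 = 166464 ≡ 742 (mod 2021)
11^1024 ≡ 742^2 = 550564 ≡ 852 (mod 2021)
2020 = 1024 + 512 + 256 + 128 + 64 + 32 + 4 in binary powers of 2.
So 11^2020 ≡ 852 · 742 · 408 · 1626 · 269 · 150 · 494 ≡ 1741 (mod 2021).
Since 1741 ≠ 1, base 11 is a Fermat witness: 2021 is composite.

1741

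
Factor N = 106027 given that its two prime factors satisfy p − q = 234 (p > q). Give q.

229

Since p = q + 234, we have 106027 = q(q + 234), so q² + 234q − 106027 = 0.
Discriminant: 234² + 4·106027 = 54756 + 424108 = 478864; √478864 = 692.
q = (−234 + 692)/2 = 229, and p = q + 234 = 463.
Check: 229 · 463 = 106027.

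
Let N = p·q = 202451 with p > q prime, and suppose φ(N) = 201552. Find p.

457

φ(n) = (p−1)(q−1) = n − (p+q) + 1, so p + q = 202451 − 201552 + 1 = 900.
p and q are the roots of t² − 900t + 202451 = 0.
Discriminant: 900² − 4·202451 = 810000 − 809804 = 196; √196 = 14.
q = (900 − 14)/2 = 443, p = (900 + 14)/2 = 457.
Check: 443 · 457 = 202451.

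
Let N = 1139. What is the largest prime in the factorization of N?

67

1139 = 17 · 67
67 is prime.
So 1139 = 17 · 67; the largest prime factor is 67.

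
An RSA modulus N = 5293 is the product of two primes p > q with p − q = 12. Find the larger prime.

79

Since p = q + 12, we have 5293 = q(q + 12), so q² + 12q − 5293 = 0.
Discriminant: 12² + 4·5293 = 144 + 21172 = 21316; √21316 = 146.
q = (−12 + 146)/2 = 67, and p = q + 12 = 79.
Check: 67 · 79 = 5293.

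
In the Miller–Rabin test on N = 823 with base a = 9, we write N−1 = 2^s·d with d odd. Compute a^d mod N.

823 − 1 = 822 = 2^1 · 411, so d = 411.
9^1 ≡ 9 (mod 823)
9^2 ≡ 9^2 = 81 ≡ 81 (mod 823)
9^4 ≡ 81^2 = 6561 ≡ 800 (mod 823)
9^8 ≡ 800^2 = 640000 ≡ 529 (mod 823)
9^16 ≡ 529^2 = 279841 ≡ 21 (mod 823)
9^32 ≡ 21^2 = 441 ≡ 441 (mod 823)
9^64 ≡ 441^2 = 194481 ≡ 253 (mod 823)
9^128 ≡ 253^2 = 64009 ≡ 638 (mod 823)
9^256 ≡ 638^2 = 407044 ≡ 482 (mod 823)
411 = 256 + 128 + 16 + 8 + 2 + 1 in binary powers of 2.
So 9^411 ≡ 482 · 638 · 21 · 529 · 81 · 9 ≡ 1 (mod 823).
Since 9^d ≡ 1 (mod 823), base 9 does not prove 823 composite.

1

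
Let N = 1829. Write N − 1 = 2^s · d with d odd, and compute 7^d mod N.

989

1829 − 1 = 1828 = 2^2 · 457, so d = 457.
7^1 ≡ 7 (mod 1829)
7^2 ≡ 7^2 = 49 ≡ 49 (mod 1829)
7^4 ≡ 49^2 = 2401 ≡ 572 (mod 1829)
7^8 ≡ 572^2 = 327184 ≡ 1622 (mod 1829)
7^16 ≡ 1622^2 = 2630884 ≡ 782 (mod 1829)
7^32 ≡ 782^2 = 611524 ≡ 638 (mod 1829)
7^64 ≡ 638^2 = 407044 ≡ 1006 (mod 1829)
7^128 ≡ 1006^2 = 1012036 ≡ 599 (mod 1829)
7^256 ≡ 599^2 = 358801 ≡ 317 (mod 1829)
457 = 256 + 128 + 64 + 8 + 1 in binary powers of 2.
So 7^457 ≡ 317 · 599 · 1006 · 1622 · 7 ≡ 989 (mod 1829).
Squaring chain: 989 → 1435; never reaches −1, so base 7 is a Miller–Rabin witness that 1829 is composite.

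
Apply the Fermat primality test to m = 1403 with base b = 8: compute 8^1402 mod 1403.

8^1 ≡ 8 (mod 1403)
8^2 ≡ 8^2 = 64 ≡ 64 (mod 1403)
8^4 ≡ 64^2 = 4096 ≡ 1290 (mod 1403)
8^8 ≡ 1290^2 = 1664100 ≡ 142 (mod 1403)
8^16 ≡ 142^2 = 20164 ≡ 522 (mod 1403)
8^32 ≡ 522^2 = 272484 ≡ 302 (mod 1403)
8^64 ≡ 302^2 = 91204 ≡ 9 (mod 1403)
8^128 ≡ 9^2 = 81 ≡ 81 (mod 1403)
8^256 ≡ 81^2 = 6561 ≡ 949 (mod 1403)
8^512 ≡ 949^2 = 900601 ≡ 1278 (mod 1403)
8^1024 ≡ 1278^2 = 1633284 ≡ 192 (mod 1403)
1402 = 1024 + 256 + 64 + 32 + 16 + 8 + 2 in binary powers of 2.
So 8^1402 ≡ 192 · 949 · 9 · 302 · 522 · 142 · 64 ≡ 430 (mod 1403).
Since 430 ≠ 1, base 8 is a Fermat witness: 1403 is composite.

430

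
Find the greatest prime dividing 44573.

53

44573 = 29 · 1537
1537 = 29 · 53
53 is prime.
So 44573 = 29^2 · 53; the largest prime factor is 53.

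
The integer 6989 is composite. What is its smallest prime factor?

29

6989 is odd.
Digit sum 32, not divisible by 3.
Ends in 9: not divisible by 5.
7: 6989 = 7·998 + 3
11: 6989 = 11·635 + 4
13: 6989 = 13·537 + 8
17: 6989 = 17·411 + 2
19: 6989 = 19·367 + 16
23: 6989 = 23·303 + 20
29: 6989 = 29·241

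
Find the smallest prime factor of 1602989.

1602989 is odd.
Digit sum 35, not divisible by 3.
Ends in 9: not divisible by 5.
7: 1602989 = 7·228998 + 3
11: 1602989 = 11·145726 + 3
13: 1602989 = 13·123306 + 11
17: 1602989 = 17·94293 + 8
19: 1602989 = 19·84367 + 16
23: 1602989 = 23·69695 + 4
29: 1602989 = 29·55275 + 14
31: 1602989 = 31·51709 + 10
37: 1602989 = 37·43324 + 1
41: 1602989 = 41·39097 + 12
43: 1602989 = 43·37278 + 35
47: 1602989 = 47·34106 + 7
53: 1602989 = 53·30245 + 4
59: 1602989 = 59·27169 + 18
61: 1602989 = 61·26278 + 31
67: 1602989 = 67·23925 + 14
71: 1602989 = 71·22577 + 22
73: 1602989 = 73·21958 + 55
79: 1602989 = 79·20291

79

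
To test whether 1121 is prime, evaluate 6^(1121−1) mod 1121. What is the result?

6^1 ≡ 6 (mod 1121)
6^2 ≡ 6^2 = 36 ≡ 36 (mod 1121)
6^4 ≡ 36^2 = 1296 ≡ 175 (mod 1121)
6^8 ≡ 175^2 = 30625 ≡ 358 (mod 1121)
6^16 ≡ 358^2 = 128164 ≡ 370 (mod 1121)
6^32 ≡ 370^2 = 136900 ≡ 138 (mod 1121)
6^64 ≡ 138^2 = 19044 ≡ 1108 (mod 1121)
6^128 ≡ 1108^2 = 1227664 ≡ 169 (mod 1121)
6^256 ≡ 169^2 = 28561 ≡ 536 (mod 1121)
6^512 ≡ 536^2 = 287296 ≡ 320 (mod 1121)
6^1024 ≡ 320^2 = 102400 ≡ 389 (mod 1121)
1120 = 1024 + 64 + 32 in binary powers of 2.
So 6^1120 ≡ 389 · 1108 · 138 ≡ 517 (mod 1121).
Since 517 ≠ 1, base 6 is a Fermat witness: 1121 is composite.

517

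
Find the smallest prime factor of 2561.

2561 is odd.
Digit sum 14, not divisible by 3.
Ends in 1: not divisible by 5.
7: 2561 = 7·365 + 6
11: 2561 = 11·232 + 9
13: 2561 = 13·197

13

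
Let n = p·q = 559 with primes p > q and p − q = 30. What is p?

43

Since p = q + 30, we have 559 = q(q + 30), so q² + 30q − 559 = 0.
Discriminant: 30² + 4·559 = 900 + 2236 = 3136; √3136 = 56.
q = (−30 + 56)/2 = 13, and p = q + 30 = 43.
Check: 13 · 43 = 559.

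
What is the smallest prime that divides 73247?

73247 is odd.
Digit sum 23, not divisible by 3.
Ends in 7: not divisible by 5.
7: 73247 = 7·10463 + 6
11: 73247 = 11·6658 + 9
13: 73247 = 13·5634 + 5
17: 73247 = 17·4308 + 11
19: 73247 = 19·3855 + 2
23: 73247 = 23·3184 + 15
29: 73247 = 29·2525 + 22
31: 73247 = 31·2362 + 25
37: 73247 = 37·1979 + 24
41: 73247 = 41·1786 + 21
43: 73247 = 43·1703 + 18
47: 73247 = 47·1558 + 21
53: 73247 = 53·1382 + 1
59: 73247 = 59·1241 + 28
61: 73247 = 61·1200 + 47
67: 73247 = 67·1093 + 16
71: 73247 = 71·1031 + 46
73: 73247 = 73·1003 + 28
79: 73247 = 79·927 + 14
83: 73247 = 83·882 + 41
89: 73247 = 89·823

89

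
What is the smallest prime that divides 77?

77 is odd.
Digit sum 14, not divisible by 3.
Ends in 7: not divisible by 5.
7: 77 = 7·11

7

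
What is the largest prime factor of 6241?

79

6241 = 79 · 79
79 = 79 · 1
So 6241 = 79^2; the largest prime factor is 79.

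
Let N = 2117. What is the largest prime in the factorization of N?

2117 = 29 · 73
73 is prime.
So 2117 = 29 · 73; the largest prime factor is 73.

73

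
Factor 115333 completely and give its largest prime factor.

97

115333 = 29 · 3977
3977 = 41 · 97
97 is prime.
So 115333 = 29 · 41 · 97; the largest prime factor is 97.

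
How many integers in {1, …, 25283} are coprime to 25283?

24960

Factor: 25283 = 131 · 193.
φ(25283) = (131−1) · (193−1) = 130 · 192 = 24960.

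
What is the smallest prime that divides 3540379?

3540379 is odd.
Digit sum 31, not divisible by 3.
Ends in 9: not divisible by 5.
7: 3540379 = 7·505768 + 3
11: 3540379 = 11·321852 + 7
13: 3540379 = 13·272336 + 11
17: 3540379 = 17·208257 + 10
19: 3540379 = 19·186335 + 14
23: 3540379 = 23·153929 + 12
29: 3540379 = 29·122082 + 1
31: 3540379 = 31·114205 + 24
37: 3540379 = 37·95685 + 34
41: 3540379 = 41·86350 + 29
43: 3540379 = 43·82334 + 17
47: 3540379 = 47·75327 + 10
53: 3540379 = 53·66799 + 32
59: 3540379 = 59·60006 + 25
61: 3540379 = 61·58039

61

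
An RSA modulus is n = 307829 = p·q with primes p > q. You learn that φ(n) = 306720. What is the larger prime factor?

φ(n) = (p−1)(q−1) = n − (p+q) + 1, so p + q = 307829 − 306720 + 1 = 1110.
p and q are the roots of t² − 1110t + 307829 = 0.
Discriminant: 1110² − 4·307829 = 1232100 − 1231316 = 784; √784 = 28.
q = (1110 − 28)/2 = 541, p = (1110 + 28)/2 = 569.
Check: 541 · 569 = 307829.

569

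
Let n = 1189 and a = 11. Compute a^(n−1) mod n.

11^1 ≡ 11 (mod 1189)
11^2 ≡ 11^2 = 121 ≡ 121 (mod 1189)
11^4 ≡ 121^2 = 14641 ≡ 373 (mod 1189)
11^8 ≡ 373^2 = 139129 ≡ 16 (mod 1189)
11^16 ≡ 16^2 = 256 ≡ 256 (mod 1189)
11^32 ≡ 256^2 = 65536 ≡ 141 (mod 1189)
11^64 ≡ 141^2 = 19881 ≡ 857 (mod 1189)
11^128 ≡ 857^2 = 734449 ≡ 836 (mod 1189)
11^256 ≡ 836^2 = 698896 ≡ 953 (mod 1189)
11^512 ≡ 953^2 = 908209 ≡ 1002 (mod 1189)
11^1024 ≡ 1002^2 = 1004004 ≡ 488 (mod 1189)
1188 = 1024 + 128 + 32 + 4 in binary powers of 2.
So 11^1188 ≡ 488 · 836 · 141 · 373 ≡ 1009 (mod 1189).
Since 1009 ≠ 1, base 11 is a Fermat witness: 1189 is composite.

1009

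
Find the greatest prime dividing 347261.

347261 = 67 · 5183
5183 = 71 · 73
73 is prime.
So 347261 = 67 · 71 · 73; the largest prime factor is 73.

73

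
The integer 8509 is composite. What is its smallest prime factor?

67

8509 is odd.
Digit sum 22, not divisible by 3.
Ends in 9: not divisible by 5.
7: 8509 = 7·1215 + 4
11: 8509 = 11·773 + 6
13: 8509 = 13·654 + 7
17: 8509 = 17·500 + 9
19: 8509 = 19·447 + 16
23: 8509 = 23·369 + 22
29: 8509 = 29·293 + 12
31: 8509 = 31·274 + 15
37: 8509 = 37·229 + 36
41: 8509 = 41·207 + 22
43: 8509 = 43·197 + 38
47: 8509 = 47·181 + 2
53: 8509 = 53·160 + 29
59: 8509 = 59·144 + 13
61: 8509 = 61·139 + 30
67: 8509 = 67·127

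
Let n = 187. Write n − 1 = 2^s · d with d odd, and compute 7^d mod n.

187 − 1 = 186 = 2^1 · 93, so d = 93.
7^1 ≡ 7 (mod 187)
7^2 ≡ 7^2 = 49 ≡ 49 (mod 187)
7^4 ≡ 49^2 = 2401 ≡ 157 (mod 187)
7^8 ≡ 157^2 = 24649 ≡ 152 (mod 187)
7^16 ≡ 152^2 = 23104 ≡ 103 (mod 187)
7^32 ≡ 103^2 = 10609 ≡ 137 (mod 187)
7^64 ≡ 137^2 = 18769 ≡ 69 (mod 187)
93 = 64 + 16 + 8 + 4 + 1 in binary powers of 2.
So 7^93 ≡ 69 · 103 · 152 · 157 · 7 ≡ 57 (mod 187).
Squaring chain: 57; never reaches −1, so base 7 is a Miller–Rabin witness that 187 is composite.

57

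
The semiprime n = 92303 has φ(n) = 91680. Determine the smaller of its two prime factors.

φ(n) = (p−1)(q−1) = n − (p+q) + 1, so p + q = 92303 − 91680 + 1 = 624.
p and q are the roots of t² − 624t + 92303 = 0.
Discriminant: 624² − 4·92303 = 389376 − 369212 = 20164; √20164 = 142.
q = (624 − 142)/2 = 241, p = (624 + 142)/2 = 383.
Check: 241 · 383 = 92303.

241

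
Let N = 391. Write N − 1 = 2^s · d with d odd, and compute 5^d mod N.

391 − 1 = 390 = 2^1 · 195, so d = 195.
5^1 ≡ 5 (mod 391)
5^2 ≡ 5^2 = 25 ≡ 25 (mod 391)
5^4 ≡ 25^2 = 625 ≡ 234 (mod 391)
5^8 ≡ 234^2 = 54756 ≡ 16 (mod 391)
5^16 ≡ 16^2 = 256 ≡ 256 (mod 391)
5^32 ≡ 256^2 = 65536 ≡ 239 (mod 391)
5^64 ≡ 239^2 = 57121 ≡ 35 (mod 391)
5^128 ≡ 35^2 = 1225 ≡ 52 (mod 391)
195 = 128 + 64 + 2 + 1 in binary powers of 2.
So 5^195 ≡ 52 · 35 · 25 · 5 ≡ 329 (mod 391).
Squaring chain: 329; never reaches −1, so base 5 is a Miller–Rabin witness that 391 is composite.

329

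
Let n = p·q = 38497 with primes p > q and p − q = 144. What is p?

281

Since p = q + 144, we have 38497 = q(q + 144), so q² + 144q − 38497 = 0.
Discriminant: 144² + 4·38497 = 20736 + 153988 = 174724; √174724 = 418.
q = (−144 + 418)/2 = 137, and p = q + 144 = 281.
Check: 137 · 281 = 38497.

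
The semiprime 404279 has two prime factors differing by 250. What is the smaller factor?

523

Since p = q + 250, we have 404279 = q(q + 250), so q² + 250q − 404279 = 0.
Discriminant: 250² + 4·404279 = 62500 + 1617116 = 1679616; √1679616 = 1296.
q = (−250 + 1296)/2 = 523, and p = q + 250 = 773.
Check: 523 · 773 = 404279.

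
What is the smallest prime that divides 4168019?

41

4168019 is odd.
Digit sum 29, not divisible by 3.
Ends in 9: not divisible by 5.
7: 4168019 = 7·595431 + 2
11: 4168019 = 11·378910 + 9
13: 4168019 = 13·320616 + 11
17: 4168019 = 17·245177 + 10
19: 4168019 = 19·219369 + 8
23: 4168019 = 23·181218 + 5
29: 4168019 = 29·143724 + 23
31: 4168019 = 31·134452 + 7
37: 4168019 = 37·112649 + 6
41: 4168019 = 41·101659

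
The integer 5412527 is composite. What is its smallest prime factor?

5412527 is odd.
Digit sum 26, not divisible by 3.
Ends in 7: not divisible by 5.
7: 5412527 = 7·773218 + 1
11: 5412527 = 11·492047 + 10
13: 5412527 = 13·416348 + 3
17: 5412527 = 17·318383 + 16
19: 5412527 = 19·284869 + 16
23: 5412527 = 23·235327 + 6
29: 5412527 = 29·186638 + 25
31: 5412527 = 31·174597 + 20
37: 5412527 = 37·146284 + 19
41: 5412527 = 41·132012 + 35
43: 5412527 = 43·125872 + 31
47: 5412527 = 47·115160 + 7
53: 5412527 = 53·102123 + 8
59: 5412527 = 59·91737 + 44
61: 5412527 = 61·88729 + 58
67: 5412527 = 67·80783 + 66
71: 5412527 = 71·76232 + 55
73: 5412527 = 73·74144 + 15
79: 5412527 = 79·68513

79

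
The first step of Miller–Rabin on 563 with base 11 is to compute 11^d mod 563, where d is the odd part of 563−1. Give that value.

563 − 1 = 562 = 2^1 · 281, so d = 281.
11^1 ≡ 11 (mod 563)
11^2 ≡ 11^2 = 121 ≡ 121 (mod 563)
11^4 ≡ 121^2 = 14641 ≡ 3 (mod 563)
11^8 ≡ 3^2 = 9 ≡ 9 (mod 563)
11^16 ≡ 9^2 = 81 ≡ 81 (mod 563)
11^32 ≡ 81^2 = 6561 ≡ 368 (mod 563)
11^64 ≡ 368^2 = 135424 ≡ 304 (mod 563)
11^128 ≡ 304^2 = 92416 ≡ 84 (mod 563)
11^256 ≡ 84^2 = 7056 ≡ 300 (mod 563)
281 = 256 + 16 + 8 + 1 in binary powers of 2.
So 11^281 ≡ 300 · 81 · 9 · 11 ≡ 1 (mod 563).
Since 11^d ≡ 1 (mod 563), base 11 does not prove 563 composite.

1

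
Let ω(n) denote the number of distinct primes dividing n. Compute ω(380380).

6

380380 = 2^2 · 95095
95095 = 5 · 19019
19019 = 7 · 2717
2717 = 11 · 247
247 = 13 · 19
380380 = 2^2 · 5 · 7 · 11 · 13 · 19, which has 6 distinct prime factors.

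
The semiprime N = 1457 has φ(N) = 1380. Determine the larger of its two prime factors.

φ(n) = (p−1)(q−1) = n − (p+q) + 1, so p + q = 1457 − 1380 + 1 = 78.
p and q are the roots of t² − 78t + 1457 = 0.
Discriminant: 78² − 4·1457 = 6084 − 5828 = 256; √256 = 16.
q = (78 − 16)/2 = 31, p = (78 + 16)/2 = 47.
Check: 31 · 47 = 1457.

47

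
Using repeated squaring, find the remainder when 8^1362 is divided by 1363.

573

8^1 ≡ 8 (mod 1363)
8^2 ≡ 8^2 = 64 ≡ 64 (mod 1363)
8^4 ≡ 64^2 = 4096 ≡ 7 (mod 1363)
8^8 ≡ 7^2 = 49 ≡ 49 (mod 1363)
8^16 ≡ 49^2 = 2401 ≡ 1038 (mod 1363)
8^32 ≡ 1038^2 = 1077444 ≡ 674 (mod 1363)
8^64 ≡ 674^2 = 454276 ≡ 397 (mod 1363)
8^128 ≡ 397^2 = 157609 ≡ 864 (mod 1363)
8^256 ≡ 864^2 = 746496 ≡ 935 (mod 1363)
8^512 ≡ 935^2 = 874225 ≡ 542 (mod 1363)
8^1024 ≡ 542^2 = 293764 ≡ 719 (mod 1363)
1362 = 1024 + 256 + 64 + 16 + 2 in binary powers of 2.
So 8^1362 ≡ 719 · 935 · 397 · 1038 · 64 ≡ 573 (mod 1363).
Since 573 ≠ 1, base 8 is a Fermat witness: 1363 is composite.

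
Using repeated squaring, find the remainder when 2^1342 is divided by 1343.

914

2^1 ≡ 2 (mod 1343)
2^2 ≡ 2^2 = 4 ≡ 4 (mod 1343)
2^4 ≡ 4^2 = 16 ≡ 16 (mod 1343)
2^8 ≡ 16^2 = 256 ≡ 256 (mod 1343)
2^16 ≡ 256^2 = 65536 ≡ 1072 (mod 1343)
2^32 ≡ 1072^2 = 1149184 ≡ 919 (mod 1343)
2^64 ≡ 919^2 = 844561 ≡ 1157 (mod 1343)
2^128 ≡ 1157^2 = 1338649 ≡ 1021 (mod 1343)
2^256 ≡ 1021^2 = 1042441 ≡ 273 (mod 1343)
2^512 ≡ 273^2 = 74529 ≡ 664 (mod 1343)
2^1024 ≡ 664^2 = 440896 ≡ 392 (mod 1343)
1342 = 1024 + 256 + 32 + 16 + 8 + 4 + 2 in binary powers of 2.
So 2^1342 ≡ 392 · 273 · 919 · 1072 · 256 · 16 · 4 ≡ 914 (mod 1343).
Since 914 ≠ 1, base 2 is a Fermat witness: 1343 is composite.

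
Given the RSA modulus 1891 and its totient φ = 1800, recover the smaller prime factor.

31

φ(n) = (p−1)(q−1) = n − (p+q) + 1, so p + q = 1891 − 1800 + 1 = 92.
p and q are the roots of t² − 92t + 1891 = 0.
Discriminant: 92² − 4·1891 = 8464 − 7564 = 900; √900 = 30.
q = (92 − 30)/2 = 31, p = (92 + 30)/2 = 61.
Check: 31 · 61 = 1891.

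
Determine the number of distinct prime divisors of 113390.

5

113390 = 2 · 56695
56695 = 5 · 11339
11339 = 17 · 667
667 = 23 · 29
113390 = 2 · 5 · 17 · 23 · 29, which has 5 distinct prime factors.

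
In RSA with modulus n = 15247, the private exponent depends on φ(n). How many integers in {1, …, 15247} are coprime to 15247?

Factor: 15247 = 79 · 193.
φ(15247) = (79−1) · (193−1) = 78 · 192 = 14976.

14976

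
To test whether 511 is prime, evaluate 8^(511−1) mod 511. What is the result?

1

8^1 ≡ 8 (mod 511)
8^2 ≡ 8^2 = 64 ≡ 64 (mod 511)
8^4 ≡ 64^2 = 4096 ≡ 8 (mod 511)
8^8 ≡ 8^2 = 64 ≡ 64 (mod 511)
8^16 ≡ 64^2 = 4096 ≡ 8 (mod 511)
8^32 ≡ 8^2 = 64 ≡ 64 (mod 511)
8^64 ≡ 64^2 = 4096 ≡ 8 (mod 511)
8^128 ≡ 8^2 = 64 ≡ 64 (mod 511)
8^256 ≡ 64^2 = 4096 ≡ 8 (mod 511)
510 = 256 + 128 + 64 + 32 + 16 + 8 + 4 + 2 in binary powers of 2.
So 8^510 ≡ 8 · 64 · 8 · 64 · 8 · 64 · 8 · 64 ≡ 1 (mod 511).
Since the result is 1, base 8 gives no evidence that 511 is composite.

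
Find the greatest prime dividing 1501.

1501 = 19 · 79
79 is prime.
So 1501 = 19 · 79; the largest prime factor is 79.

79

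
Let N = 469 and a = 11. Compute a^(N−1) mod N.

148

11^1 ≡ 11 (mod 469)
11^2 ≡ 11^2 = 121 ≡ 121 (mod 469)
11^4 ≡ 121^2 = 14641 ≡ 102 (mod 469)
11^8 ≡ 102^2 = 10404 ≡ 86 (mod 469)
11^16 ≡ 86^2 = 7396 ≡ 361 (mod 469)
11^32 ≡ 361^2 = 130321 ≡ 408 (mod 469)
11^64 ≡ 408^2 = 166464 ≡ 438 (mod 469)
11^128 ≡ 438^2 = 191844 ≡ 23 (mod 469)
11^256 ≡ 23^2 = 529 ≡ 60 (mod 469)
468 = 256 + 128 + 64 + 16 + 4 in binary powers of 2.
So 11^468 ≡ 60 · 23 · 438 · 361 · 102 ≡ 148 (mod 469).
Since 148 ≠ 1, base 11 is a Fermat witness: 469 is composite.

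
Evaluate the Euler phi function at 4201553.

4123440

Factor: 4201553 = 139 · 167 · 181.
φ(4201553) = (139−1) · (167−1) · (181−1) = 138 · 166 · 180 = 4123440.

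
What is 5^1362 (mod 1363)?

306

5^1 ≡ 5 (mod 1363)
5^2 ≡ 5^2 = 25 ≡ 25 (mod 1363)
5^4 ≡ 25^2 = 625 ≡ 625 (mod 1363)
5^8 ≡ 625^2 = 390625 ≡ 807 (mod 1363)
5^16 ≡ 807^2 = 651249 ≡ 1098 (mod 1363)
5^32 ≡ 1098^2 = 1205604 ≡ 712 (mod 1363)
5^64 ≡ 712^2 = 506944 ≡ 1271 (mod 1363)
5^128 ≡ 1271^2 = 1615441 ≡ 286 (mod 1363)
5^256 ≡ 286^2 = 81796 ≡ 16 (mod 1363)
5^512 ≡ 16^2 = 256 ≡ 256 (mod 1363)
5^1024 ≡ 256^2 = 65536 ≡ 112 (mod 1363)
1362 = 1024 + 256 + 64 + 16 + 2 in binary powers of 2.
So 5^1362 ≡ 112 · 16 · 1271 · 1098 · 25 ≡ 306 (mod 1363).
Since 306 ≠ 1, base 5 is a Fermat witness: 1363 is composite.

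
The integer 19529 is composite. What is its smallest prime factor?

19529 is odd.
Digit sum 26, not divisible by 3.
Ends in 9: not divisible by 5.
7: 19529 = 7·2789 + 6
11: 19529 = 11·1775 + 4
13: 19529 = 13·1502 + 3
17: 19529 = 17·1148 + 13
19: 19529 = 19·1027 + 16
23: 19529 = 23·849 + 2
29: 19529 = 29·673 + 12
31: 19529 = 31·629 + 30
37: 19529 = 37·527 + 30
41: 19529 = 41·476 + 13
43: 19529 = 43·454 + 7
47: 19529 = 47·415 + 24
53: 19529 = 53·368 + 25
59: 19529 = 59·331

59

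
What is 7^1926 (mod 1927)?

7^1 ≡ 7 (mod 1927)
7^2 ≡ 7^2 = 49 ≡ 49 (mod 1927)
7^4 ≡ 49^2 = 2401 ≡ 474 (mod 1927)
7^8 ≡ 474^2 = 224676 ≡ 1144 (mod 1927)
7^16 ≡ 1144^2 = 1308736 ≡ 303 (mod 1927)
7^32 ≡ 303^2 = 91809 ≡ 1240 (mod 1927)
7^64 ≡ 1240^2 = 1537600 ≡ 1781 (mod 1927)
7^128 ≡ 1781^2 = 3171961 ≡ 119 (mod 1927)
7^256 ≡ 119^2 = 14161 ≡ 672 (mod 1927)
7^512 ≡ 672^2 = 451584 ≡ 666 (mod 1927)
7^1024 ≡ 666^2 = 443556 ≡ 346 (mod 1927)
1926 = 1024 + 512 + 256 + 128 + 4 + 2 in binary powers of 2.
So 7^1926 ≡ 346 · 666 · 672 · 119 · 474 · 49 ≡ 758 (mod 1927).
Since 758 ≠ 1, base 7 is a Fermat witness: 1927 is composite.

758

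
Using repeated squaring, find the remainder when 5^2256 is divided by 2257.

5^1 ≡ 5 (mod 2257)
5^2 ≡ 5^2 = 25 ≡ 25 (mod 2257)
5^4 ≡ 25^2 = 625 ≡ 625 (mod 2257)
5^8 ≡ 625^2 = 390625 ≡ 164 (mod 2257)
5^16 ≡ 164^2 = 26896 ≡ 2069 (mod 2257)
5^32 ≡ 2069^2 = 4280761 ≡ 1489 (mod 2257)
5^64 ≡ 1489^2 = 2217121 ≡ 747 (mod 2257)
5^128 ≡ 747^2 = 558009 ≡ 530 (mod 2257)
5^256 ≡ 530^2 = 280900 ≡ 1032 (mod 2257)
5^512 ≡ 1032^2 = 1065024 ≡ 1977 (mod 2257)
5^1024 ≡ 1977^2 = 3908529 ≡ 1662 (mod 2257)
5^2048 ≡ 1662^2 = 2762244 ≡ 1933 (mod 2257)
2256 = 2048 + 128 + 64 + 16 in binary powers of 2.
So 5^2256 ≡ 1933 · 530 · 747 · 2069 ≡ 1839 (mod 2257).
Since 1839 ≠ 1, base 5 is a Fermat witness: 2257 is composite.

1839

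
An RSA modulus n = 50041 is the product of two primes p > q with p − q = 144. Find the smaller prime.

Since p = q + 144, we have 50041 = q(q + 144), so q² + 144q − 50041 = 0.
Discriminant: 144² + 4·50041 = 20736 + 200164 = 220900; √220900 = 470.
q = (−144 + 470)/2 = 163, and p = q + 144 = 307.
Check: 163 · 307 = 50041.

163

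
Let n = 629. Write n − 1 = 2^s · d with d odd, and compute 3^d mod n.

437

629 − 1 = 628 = 2^2 · 157, so d = 157.
3^1 ≡ 3 (mod 629)
3^2 ≡ 3^2 = 9 ≡ 9 (mod 629)
3^4 ≡ 9^2 = 81 ≡ 81 (mod 629)
3^8 ≡ 81^2 = 6561 ≡ 271 (mod 629)
3^16 ≡ 271^2 = 73441 ≡ 477 (mod 629)
3^32 ≡ 477^2 = 227529 ≡ 460 (mod 629)
3^64 ≡ 460^2 = 211600 ≡ 256 (mod 629)
3^128 ≡ 256^2 = 65536 ≡ 120 (mod 629)
157 = 128 + 16 + 8 + 4 + 1 in binary powers of 2.
So 3^157 ≡ 120 · 477 · 271 · 81 · 3 ≡ 437 (mod 629).
Squaring chain: 437 → 382; never reaches −1, so base 3 is a Miller–Rabin witness that 629 is composite.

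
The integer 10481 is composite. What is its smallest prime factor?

10481 is odd.
Digit sum 14, not divisible by 3.
Ends in 1: not divisible by 5.
7: 10481 = 7·1497 + 2
11: 10481 = 11·952 + 9
13: 10481 = 13·806 + 3
17: 10481 = 17·616 + 9
19: 10481 = 19·551 + 12
23: 10481 = 23·455 + 16
29: 10481 = 29·361 + 12
31: 10481 = 31·338 + 3
37: 10481 = 37·283 + 10
41: 10481 = 41·255 + 26
43: 10481 = 43·243 + 32
47: 10481 = 47·223

47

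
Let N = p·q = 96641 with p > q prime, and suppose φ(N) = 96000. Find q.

φ(n) = (p−1)(q−1) = n − (p+q) + 1, so p + q = 96641 − 96000 + 1 = 642.
p and q are the roots of t² − 642t + 96641 = 0.
Discriminant: 642² − 4·96641 = 412164 − 386564 = 25600; √25600 = 160.
q = (642 − 160)/2 = 241, p = (642 + 160)/2 = 401.
Check: 241 · 401 = 96641.

241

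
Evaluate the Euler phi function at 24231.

Factor: 24231 = 3 · 41 · 197.
φ(24231) = (3−1) · (41−1) · (197−1) = 2 · 40 · 196 = 15680.

15680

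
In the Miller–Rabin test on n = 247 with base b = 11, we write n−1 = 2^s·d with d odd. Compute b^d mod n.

247 − 1 = 246 = 2^1 · 123, so d = 123.
11^1 ≡ 11 (mod 247)
11^2 ≡ 11^2 = 121 ≡ 121 (mod 247)
11^4 ≡ 121^2 = 14641 ≡ 68 (mod 247)
11^8 ≡ 68^2 = 4624 ≡ 178 (mod 247)
11^16 ≡ 178^2 = 31684 ≡ 68 (mod 247)
11^32 ≡ 68^2 = 4624 ≡ 178 (mod 247)
11^64 ≡ 178^2 = 31684 ≡ 68 (mod 247)
123 = 64 + 32 + 16 + 8 + 2 + 1 in binary powers of 2.
So 11^123 ≡ 68 · 178 · 68 · 178 · 121 · 11 ≡ 96 (mod 247).
Squaring chain: 96; never reaches −1, so base 11 is a Miller–Rabin witness that 247 is composite.

96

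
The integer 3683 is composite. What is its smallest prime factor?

29

3683 is odd.
Digit sum 20, not divisible by 3.
Ends in 3: not divisible by 5.
7: 3683 = 7·526 + 1
11: 3683 = 11·334 + 9
13: 3683 = 13·283 + 4
17: 3683 = 17·216 + 11
19: 3683 = 19·193 + 16
23: 3683 = 23·160 + 3
29: 3683 = 29·127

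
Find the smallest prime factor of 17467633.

17467633 is odd.
Digit sum 37, not divisible by 3.
Ends in 3: not divisible by 5.
7: 17467633 = 7·2495376 + 1
11: 17467633 = 11·1587966 + 7
13: 17467633 = 13·1343664 + 1
17: 17467633 = 17·1027507 + 14
19: 17467633 = 19·919349 + 2
23: 17467633 = 23·759462 + 7
29: 17467633 = 29·602332 + 5
31: 17467633 = 31·563472 + 1
37: 17467633 = 37·472098 + 7
41: 17467633 = 41·426039 + 34
43: 17467633 = 43·406224 + 1
47: 17467633 = 47·371651 + 36
53: 17467633 = 53·329577 + 52
59: 17467633 = 59·296061 + 34
61: 17467633 = 61·286354 + 39
67: 17467633 = 67·260710 + 63
71: 17467633 = 71·246023

71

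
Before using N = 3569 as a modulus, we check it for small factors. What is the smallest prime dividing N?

43

3569 is odd.
Digit sum 23, not divisible by 3.
Ends in 9: not divisible by 5.
7: 3569 = 7·509 + 6
11: 3569 = 11·324 + 5
13: 3569 = 13·274 + 7
17: 3569 = 17·209 + 16
19: 3569 = 19·187 + 16
23: 3569 = 23·155 + 4
29: 3569 = 29·123 + 2
31: 3569 = 31·115 + 4
37: 3569 = 37·96 + 17
41: 3569 = 41·87 + 2
43: 3569 = 43·83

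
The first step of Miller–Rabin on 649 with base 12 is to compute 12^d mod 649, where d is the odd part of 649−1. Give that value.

639

649 − 1 = 648 = 2^3 · 81, so d = 81.
12^1 ≡ 12 (mod 649)
12^2 ≡ 12^2 = 144 ≡ 144 (mod 649)
12^4 ≡ 144^2 = 20736 ≡ 617 (mod 649)
12^8 ≡ 617^2 = 380689 ≡ 375 (mod 649)
12^16 ≡ 375^2 = 140625 ≡ 441 (mod 649)
12^32 ≡ 441^2 = 194481 ≡ 430 (mod 649)
12^64 ≡ 430^2 = 184900 ≡ 584 (mod 649)
81 = 64 + 16 + 1 in binary powers of 2.
So 12^81 ≡ 584 · 441 · 12 ≡ 639 (mod 649).
Squaring chain: 639 → 100 → 265; never reaches −1, so base 12 is a Miller–Rabin witness that 649 is composite.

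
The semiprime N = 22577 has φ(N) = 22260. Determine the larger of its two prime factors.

211

φ(n) = (p−1)(q−1) = n − (p+q) + 1, so p + q = 22577 − 22260 + 1 = 318.
p and q are the roots of t² − 318t + 22577 = 0.
Discriminant: 318² − 4·22577 = 101124 − 90308 = 10816; √10816 = 104.
q = (318 − 104)/2 = 107, p = (318 + 104)/2 = 211.
Check: 107 · 211 = 22577.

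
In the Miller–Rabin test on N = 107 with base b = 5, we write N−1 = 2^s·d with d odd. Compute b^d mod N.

106

107 − 1 = 106 = 2^1 · 53, so d = 53.
5^1 ≡ 5 (mod 107)
5^2 ≡ 5^2 = 25 ≡ 25 (mod 107)
5^4 ≡ 25^2 = 625 ≡ 90 (mod 107)
5^8 ≡ 90^2 = 8100 ≡ 75 (mod 107)
5^16 ≡ 75^2 = 5625 ≡ 61 (mod 107)
5^32 ≡ 61^2 = 3721 ≡ 83 (mod 107)
53 = 32 + 16 + 4 + 1 in binary powers of 2.
So 5^53 ≡ 83 · 61 · 90 · 5 ≡ 106 (mod 107).
Since 5^d ≡ 106 (mod 107), base 5 does not prove 107 composite.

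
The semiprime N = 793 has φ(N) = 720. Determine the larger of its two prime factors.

φ(n) = (p−1)(q−1) = n − (p+q) + 1, so p + q = 793 − 720 + 1 = 74.
p and q are the roots of t² − 74t + 793 = 0.
Discriminant: 74² − 4·793 = 5476 − 3172 = 2304; √2304 = 48.
q = (74 − 48)/2 = 13, p = (74 + 48)/2 = 61.
Check: 13 · 61 = 793.

61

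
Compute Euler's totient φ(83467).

75240

Factor: 83467 = 19 · 23 · 191.
φ(83467) = (19−1) · (23−1) · (191−1) = 18 · 22 · 190 = 75240.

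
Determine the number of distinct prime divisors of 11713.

3

11713 = 13 · 901
901 = 17 · 53
11713 = 13 · 17 · 53, which has 3 distinct prime factors.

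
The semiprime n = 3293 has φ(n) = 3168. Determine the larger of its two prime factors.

89

φ(n) = (p−1)(q−1) = n − (p+q) + 1, so p + q = 3293 − 3168 + 1 = 126.
p and q are the roots of t² − 126t + 3293 = 0.
Discriminant: 126² − 4·3293 = 15876 − 13172 = 2704; √2704 = 52.
q = (126 − 52)/2 = 37, p = (126 + 52)/2 = 89.
Check: 37 · 89 = 3293.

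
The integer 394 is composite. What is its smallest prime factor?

2

394 is even: 2 divides it.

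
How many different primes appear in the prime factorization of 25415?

4

25415 = 5 · 5083
5083 = 13 · 391
391 = 17 · 23
25415 = 5 · 13 · 17 · 23, which has 4 distinct prime factors.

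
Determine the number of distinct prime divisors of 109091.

109091 = 43^2 · 59
109091 = 43^2 · 59, which has 2 distinct prime factors.

2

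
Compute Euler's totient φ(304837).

Factor: 304837 = 13 · 131 · 179.
φ(304837) = (13−1) · (131−1) · (179−1) = 12 · 130 · 178 = 277680.

277680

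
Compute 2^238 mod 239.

1

2^1 ≡ 2 (mod 239)
2^2 ≡ 2^2 = 4 ≡ 4 (mod 239)
2^4 ≡ 4^2 = 16 ≡ 16 (mod 239)
2^8 ≡ 16^2 = 256 ≡ 17 (mod 239)
2^16 ≡ 17^2 = 289 ≡ 50 (mod 239)
2^32 ≡ 50^2 = 2500 ≡ 110 (mod 239)
2^64 ≡ 110^2 = 12100 ≡ 150 (mod 239)
2^128 ≡ 150^2 = 22500 ≡ 34 (mod 239)
238 = 128 + 64 + 32 + 8 + 4 + 2 in binary powers of 2.
So 2^238 ≡ 34 · 150 · 110 · 17 · 16 · 4 ≡ 1 (mod 239).
Since the result is 1, base 2 gives no evidence that 239 is composite.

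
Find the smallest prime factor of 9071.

9071 is odd.
Digit sum 17, not divisible by 3.
Ends in 1: not divisible by 5.
7: 9071 = 7·1295 + 6
11: 9071 = 11·824 + 7
13: 9071 = 13·697 + 10
17: 9071 = 17·533 + 10
19: 9071 = 19·477 + 8
23: 9071 = 23·394 + 9
29: 9071 = 29·312 + 23
31: 9071 = 31·292 + 19
37: 9071 = 37·245 + 6
41: 9071 = 41·221 + 10
43: 9071 = 43·210 + 41
47: 9071 = 47·193

47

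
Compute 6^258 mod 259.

36

6^1 ≡ 6 (mod 259)
6^2 ≡ 6^2 = 36 ≡ 36 (mod 259)
6^4 ≡ 36^2 = 1296 ≡ 1 (mod 259)
6^8 ≡ 1^2 = 1 ≡ 1 (mod 259)
6^16 ≡ 1^2 = 1 ≡ 1 (mod 259)
6^32 ≡ 1^2 = 1 ≡ 1 (mod 259)
6^64 ≡ 1^2 = 1 ≡ 1 (mod 259)
6^128 ≡ 1^2 = 1 ≡ 1 (mod 259)
6^256 ≡ 1^2 = 1 ≡ 1 (mod 259)
258 = 256 + 2 in binary powers of 2.
So 6^258 ≡ 1 · 36 ≡ 36 (mod 259).
Since 36 ≠ 1, base 6 is a Fermat witness: 259 is composite.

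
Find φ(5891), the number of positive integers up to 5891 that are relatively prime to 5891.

Factor: 5891 = 43 · 137.
φ(5891) = (43−1) · (137−1) = 42 · 136 = 5712.

5712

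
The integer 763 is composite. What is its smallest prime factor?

7

763 is odd.
Digit sum 16, not divisible by 3.
Ends in 3: not divisible by 5.
7: 763 = 7·109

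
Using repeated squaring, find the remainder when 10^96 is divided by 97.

10^1 ≡ 10 (mod 97)
10^2 ≡ 10^2 = 100 ≡ 3 (mod 97)
10^4 ≡ 3^2 = 9 ≡ 9 (mod 97)
10^8 ≡ 9^2 = 81 ≡ 81 (mod 97)
10^16 ≡ 81^2 = 6561 ≡ 62 (mod 97)
10^32 ≡ 62^2 = 3844 ≡ 61 (mod 97)
10^64 ≡ 61^2 = 3721 ≡ 35 (mod 97)
96 = 64 + 32 in binary powers of 2.
So 10^96 ≡ 35 · 61 ≡ 1 (mod 97).
Since the result is 1, base 10 gives no evidence that 97 is composite.

1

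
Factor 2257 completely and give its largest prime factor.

61

2257 = 37 · 61
61 is prime.
So 2257 = 37 · 61; the largest prime factor is 61.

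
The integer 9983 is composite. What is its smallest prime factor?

67

9983 is odd.
Digit sum 29, not divisible by 3.
Ends in 3: not divisible by 5.
7: 9983 = 7·1426 + 1
11: 9983 = 11·907 + 6
13: 9983 = 13·767 + 12
17: 9983 = 17·587 + 4
19: 9983 = 19·525 + 8
23: 9983 = 23·434 + 1
29: 9983 = 29·344 + 7
31: 9983 = 31·322 + 1
37: 9983 = 37·269 + 30
41: 9983 = 41·243 + 20
43: 9983 = 43·232 + 7
47: 9983 = 47·212 + 19
53: 9983 = 53·188 + 19
59: 9983 = 59·169 + 12
61: 9983 = 61·163 + 40
67: 9983 = 67·149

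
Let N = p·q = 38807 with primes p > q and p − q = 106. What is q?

Since p = q + 106, we have 38807 = q(q + 106), so q² + 106q − 38807 = 0.
Discriminant: 106² + 4·38807 = 11236 + 155228 = 166464; √166464 = 408.
q = (−106 + 408)/2 = 151, and p = q + 106 = 257.
Check: 151 · 257 = 38807.

151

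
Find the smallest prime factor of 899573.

899573 is odd.
Digit sum 41, not divisible by 3.
Ends in 3: not divisible by 5.
7: 899573 = 7·128510 + 3
11: 899573 = 11·81779 + 4
13: 899573 = 13·69197 + 12
17: 899573 = 17·52916 + 1
19: 899573 = 19·47345 + 18
23: 899573 = 23·39111 + 20
29: 899573 = 29·31019 + 22
31: 899573 = 31·29018 + 15
37: 899573 = 37·24312 + 29
41: 899573 = 41·21940 + 33
43: 899573 = 43·20920 + 13
47: 899573 = 47·19139 + 40
53: 899573 = 53·16973 + 4
59: 899573 = 59·15247

59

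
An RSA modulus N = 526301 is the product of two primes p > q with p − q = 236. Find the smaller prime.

Since p = q + 236, we have 526301 = q(q + 236), so q² + 236q − 526301 = 0.
Discriminant: 236² + 4·526301 = 55696 + 2105204 = 2160900; √2160900 = 1470.
q = (−236 + 1470)/2 = 617, and p = q + 236 = 853.
Check: 617 · 853 = 526301.

617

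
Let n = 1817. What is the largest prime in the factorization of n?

1817 = 23 · 79
79 is prime.
So 1817 = 23 · 79; the largest prime factor is 79.

79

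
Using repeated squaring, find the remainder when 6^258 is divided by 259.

6^1 ≡ 6 (mod 259)
6^2 ≡ 6^2 = 36 ≡ 36 (mod 259)
6^4 ≡ 36^2 = 1296 ≡ 1 (mod 259)
6^8 ≡ 1^2 = 1 ≡ 1 (mod 259)
6^16 ≡ 1^2 = 1 ≡ 1 (mod 259)
6^32 ≡ 1^2 = 1 ≡ 1 (mod 259)
6^64 ≡ 1^2 = 1 ≡ 1 (mod 259)
6^128 ≡ 1^2 = 1 ≡ 1 (mod 259)
6^256 ≡ 1^2 = 1 ≡ 1 (mod 259)
258 = 256 + 2 in binary powers of 2.
So 6^258 ≡ 1 · 36 ≡ 36 (mod 259).
Since 36 ≠ 1, base 6 is a Fermat witness: 259 is composite.

36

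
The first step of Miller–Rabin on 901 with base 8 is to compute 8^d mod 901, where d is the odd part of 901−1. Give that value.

901 − 1 = 900 = 2^2 · 225, so d = 225.
8^1 ≡ 8 (mod 901)
8^2 ≡ 8^2 = 64 ≡ 64 (mod 901)
8^4 ≡ 64^2 = 4096 ≡ 492 (mod 901)
8^8 ≡ 492^2 = 242064 ≡ 596 (mod 901)
8^16 ≡ 596^2 = 355216 ≡ 222 (mod 901)
8^32 ≡ 222^2 = 49284 ≡ 630 (mod 901)
8^64 ≡ 630^2 = 396900 ≡ 460 (mod 901)
8^128 ≡ 460^2 = 211600 ≡ 766 (mod 901)
225 = 128 + 64 + 32 + 1 in binary powers of 2.
So 8^225 ≡ 766 · 460 · 630 · 8 ≡ 875 (mod 901).
Squaring chain: 875 → 676; never reaches −1, so base 8 is a Miller–Rabin witness that 901 is composite.

875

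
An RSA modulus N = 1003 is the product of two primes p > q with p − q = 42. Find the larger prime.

Since p = q + 42, we have 1003 = q(q + 42), so q² + 42q − 1003 = 0.
Discriminant: 42² + 4·1003 = 1764 + 4012 = 5776; √5776 = 76.
q = (−42 + 76)/2 = 17, and p = q + 42 = 59.
Check: 17 · 59 = 1003.

59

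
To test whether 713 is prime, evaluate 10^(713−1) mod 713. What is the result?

10^1 ≡ 10 (mod 713)
10^2 ≡ 10^2 = 100 ≡ 100 (mod 713)
10^4 ≡ 100^2 = 10000 ≡ 18 (mod 713)
10^8 ≡ 18^2 = 324 ≡ 324 (mod 713)
10^16 ≡ 324^2 = 104976 ≡ 165 (mod 713)
10^32 ≡ 165^2 = 27225 ≡ 131 (mod 713)
10^64 ≡ 131^2 = 17161 ≡ 49 (mod 713)
10^128 ≡ 49^2 = 2401 ≡ 262 (mod 713)
10^256 ≡ 262^2 = 68644 ≡ 196 (mod 713)
10^512 ≡ 196^2 = 38416 ≡ 627 (mod 713)
712 = 512 + 128 + 64 + 8 in binary powers of 2.
So 10^712 ≡ 627 · 262 · 49 · 324 ≡ 485 (mod 713).
Since 485 ≠ 1, base 10 is a Fermat witness: 713 is composite.

485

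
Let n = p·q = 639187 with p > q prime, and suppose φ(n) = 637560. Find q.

φ(n) = (p−1)(q−1) = n − (p+q) + 1, so p + q = 639187 − 637560 + 1 = 1628.
p and q are the roots of t² − 1628t + 639187 = 0.
Discriminant: 1628² − 4·639187 = 2650384 − 2556748 = 93636; √93636 = 306.
q = (1628 − 306)/2 = 661, p = (1628 + 306)/2 = 967.
Check: 661 · 967 = 639187.

661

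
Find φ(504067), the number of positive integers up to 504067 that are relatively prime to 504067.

468864

Factor: 504067 = 17 · 149 · 199.
φ(504067) = (17−1) · (149−1) · (199−1) = 16 · 148 · 198 = 468864.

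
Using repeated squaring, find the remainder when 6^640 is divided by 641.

6^1 ≡ 6 (mod 641)
6^2 ≡ 6^2 = 36 ≡ 36 (mod 641)
6^4 ≡ 36^2 = 1296 ≡ 14 (mod 641)
6^8 ≡ 14^2 = 196 ≡ 196 (mod 641)
6^16 ≡ 196^2 = 38416 ≡ 597 (mod 641)
6^32 ≡ 597^2 = 356409 ≡ 13 (mod 641)
6^64 ≡ 13^2 = 169 ≡ 169 (mod 641)
6^128 ≡ 169^2 = 28561 ≡ 357 (mod 641)
6^256 ≡ 357^2 = 127449 ≡ 531 (mod 641)
6^512 ≡ 531^2 = 281961 ≡ 562 (mod 641)
640 = 512 + 128 in binary powers of 2.
So 6^640 ≡ 562 · 357 ≡ 1 (mod 641).
Since the result is 1, base 6 gives no evidence that 641 is composite.

1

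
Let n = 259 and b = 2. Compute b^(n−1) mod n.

2^1 ≡ 2 (mod 259)
2^2 ≡ 2^2 = 4 ≡ 4 (mod 259)
2^4 ≡ 4^2 = 16 ≡ 16 (mod 259)
2^8 ≡ 16^2 = 256 ≡ 256 (mod 259)
2^16 ≡ 256^2 = 65536 ≡ 9 (mod 259)
2^32 ≡ 9^2 = 81 ≡ 81 (mod 259)
2^64 ≡ 81^2 = 6561 ≡ 86 (mod 259)
2^128 ≡ 86^2 = 7396 ≡ 144 (mod 259)
2^256 ≡ 144^2 = 20736 ≡ 16 (mod 259)
258 = 256 + 2 in binary powers of 2.
So 2^258 ≡ 16 · 4 ≡ 64 (mod 259).
Since 64 ≠ 1, base 2 is a Fermat witness: 259 is composite.

64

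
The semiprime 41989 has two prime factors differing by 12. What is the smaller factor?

Since p = q + 12, we have 41989 = q(q + 12), so q² + 12q − 41989 = 0.
Discriminant: 12² + 4·41989 = 144 + 167956 = 168100; √168100 = 410.
q = (−12 + 410)/2 = 199, and p = q + 12 = 211.
Check: 199 · 211 = 41989.

199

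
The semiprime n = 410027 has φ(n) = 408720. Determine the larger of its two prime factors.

φ(n) = (p−1)(q−1) = n − (p+q) + 1, so p + q = 410027 − 408720 + 1 = 1308.
p and q are the roots of t² − 1308t + 410027 = 0.
Discriminant: 1308² − 4·410027 = 1710864 − 1640108 = 70756; √70756 = 266.
q = (1308 − 266)/2 = 521, p = (1308 + 266)/2 = 787.
Check: 521 · 787 = 410027.

787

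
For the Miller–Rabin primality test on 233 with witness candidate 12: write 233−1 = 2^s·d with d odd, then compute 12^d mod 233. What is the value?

233 − 1 = 232 = 2^3 · 29, so d = 29.
12^1 ≡ 12 (mod 233)
12^2 ≡ 12^2 = 144 ≡ 144 (mod 233)
12^4 ≡ 144^2 = 20736 ≡ 232 (mod 233)
12^8 ≡ 232^2 = 53824 ≡ 1 (mod 233)
12^16 ≡ 1^2 = 1 ≡ 1 (mod 233)
29 = 16 + 8 + 4 + 1 in binary powers of 2.
So 12^29 ≡ 1 · 1 · 232 · 12 ≡ 221 (mod 233).
Squaring chain: 221 → 144 → 232; reaches −1, so base 12 does not prove 233 composite.

221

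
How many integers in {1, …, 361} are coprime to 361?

342

Factor: 361 = 19^2.
φ(361) = 19^1·(19−1) = 342.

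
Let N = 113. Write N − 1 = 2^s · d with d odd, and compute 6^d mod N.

35

113 − 1 = 112 = 2^4 · 7, so d = 7.
6^1 ≡ 6 (mod 113)
6^2 ≡ 6^2 = 36 ≡ 36 (mod 113)
6^4 ≡ 36^2 = 1296 ≡ 53 (mod 113)
7 = 4 + 2 + 1 in binary powers of 2.
So 6^7 ≡ 53 · 36 · 6 ≡ 35 (mod 113).
Squaring chain: 35 → 95 → 98 → 112; reaches −1, so base 6 does not prove 113 composite.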